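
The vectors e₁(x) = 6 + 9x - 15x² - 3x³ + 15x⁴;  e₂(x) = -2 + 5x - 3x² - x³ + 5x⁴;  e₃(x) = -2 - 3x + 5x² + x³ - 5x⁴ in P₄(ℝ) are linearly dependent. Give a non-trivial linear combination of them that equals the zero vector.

Take coordinates with respect to {1, x, …, x⁴}.
Row-reduce the matrix with e₁, e₂, e₃ as columns; the null space gives the coefficients.
A generator of the null space is (1, 0, 3).

e₁ + 3e₃ = 0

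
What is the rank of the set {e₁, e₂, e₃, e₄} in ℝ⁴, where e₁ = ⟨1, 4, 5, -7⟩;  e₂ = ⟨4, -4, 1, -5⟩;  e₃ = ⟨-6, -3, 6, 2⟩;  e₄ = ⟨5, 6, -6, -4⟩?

Row-reduce the 4×4 matrix with these as rows.
The echelon form has 4 nonzero rows, so the rank is 4.

rank 4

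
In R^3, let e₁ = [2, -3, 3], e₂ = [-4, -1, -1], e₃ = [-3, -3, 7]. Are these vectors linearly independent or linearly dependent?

linearly independent

Form the 3×3 matrix with these as columns; its determinant is -86.
A nonzero determinant means the columns are linearly independent.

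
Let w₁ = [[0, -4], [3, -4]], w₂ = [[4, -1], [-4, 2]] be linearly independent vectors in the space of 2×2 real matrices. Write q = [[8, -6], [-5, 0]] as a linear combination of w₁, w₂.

q = w₁ + 2w₂

Identify each element with its coordinate vector in ℝ⁴ via {E₁₁, E₁₂, E₂₁, E₂₂}.
Write q = a₁w₁ + a₂w₂ and equate components.
Row-reducing the augmented matrix gives the unique coefficients (a₁, a₂) = (1, 2).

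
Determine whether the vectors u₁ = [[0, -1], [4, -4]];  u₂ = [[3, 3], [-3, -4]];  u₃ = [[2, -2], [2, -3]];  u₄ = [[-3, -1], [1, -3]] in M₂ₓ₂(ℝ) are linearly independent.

Write each element as a coordinate vector in ℝ⁴ using {E₁₁, E₁₂, E₂₁, E₂₂}.
Row-reduce the matrix whose columns are u₁, u₂, u₃, u₄.
The reduction yields 4 nonzero rows, so the rank is 4.
Since rank = 4 (the number of vectors), the set is linearly independent.

linearly independent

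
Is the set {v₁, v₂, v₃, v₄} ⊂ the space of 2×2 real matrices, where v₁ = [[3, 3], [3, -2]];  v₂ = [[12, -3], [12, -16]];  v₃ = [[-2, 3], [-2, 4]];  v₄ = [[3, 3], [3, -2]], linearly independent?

linearly dependent

Write each element as a coordinate vector in ℝ⁴ using {E₁₁, E₁₂, E₂₁, E₂₂}.
Two of the vectors are equal, giving an immediate dependence.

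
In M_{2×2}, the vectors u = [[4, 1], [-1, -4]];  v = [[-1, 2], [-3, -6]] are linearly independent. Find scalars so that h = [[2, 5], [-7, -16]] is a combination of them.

h = u + 2v

Identify each element with its coordinate vector in ℝ⁴ via {E₁₁, E₁₂, E₂₁, E₂₂}.
Solve the system with u, v as columns and h as the right-hand side.
The system has the unique solution (c₁, c₂) = (1, 2).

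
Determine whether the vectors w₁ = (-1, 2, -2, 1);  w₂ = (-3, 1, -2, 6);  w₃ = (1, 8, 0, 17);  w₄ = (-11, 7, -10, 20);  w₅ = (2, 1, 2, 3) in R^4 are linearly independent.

linearly dependent

There are 5 vectors in a 4-dimensional space, so they cannot be linearly independent.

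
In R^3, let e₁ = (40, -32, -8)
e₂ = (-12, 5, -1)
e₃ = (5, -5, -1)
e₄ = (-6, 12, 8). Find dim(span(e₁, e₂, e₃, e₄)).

dim = 3

Row-reduce the 4×3 matrix with these as rows.
There are 3 pivot columns, so rank = 3.
(With 4 elements in a 3-dimensional space the rank is at most 3.)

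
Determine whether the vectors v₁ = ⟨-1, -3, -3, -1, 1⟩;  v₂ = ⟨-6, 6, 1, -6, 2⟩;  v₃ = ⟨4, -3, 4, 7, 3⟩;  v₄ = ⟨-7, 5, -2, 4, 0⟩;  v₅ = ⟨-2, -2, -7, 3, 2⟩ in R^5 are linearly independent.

Row-reduce the matrix whose columns are v₁, v₂, v₃, v₄, v₅.
The reduction yields 5 nonzero rows, so the rank is 5.
Since rank = 5 (the number of vectors), the set is linearly independent.

linearly independent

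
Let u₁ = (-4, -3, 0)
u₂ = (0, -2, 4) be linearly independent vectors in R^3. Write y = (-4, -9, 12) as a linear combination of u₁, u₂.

y = u₁ + 3u₂

Since u₁, u₂ are independent, the coefficients expressing y are uniquely determined by a linear system.
The system has the unique solution (a₁, a₂) = (1, 3).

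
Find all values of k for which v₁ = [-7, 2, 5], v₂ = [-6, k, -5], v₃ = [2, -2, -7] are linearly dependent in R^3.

The set is linearly dependent precisely when det[v₁; v₂; v₃] = 0.
The determinant works out to 39*k + 26.
Solving 39*k + 26 = 0 yields k = -2/3.

k = -2/3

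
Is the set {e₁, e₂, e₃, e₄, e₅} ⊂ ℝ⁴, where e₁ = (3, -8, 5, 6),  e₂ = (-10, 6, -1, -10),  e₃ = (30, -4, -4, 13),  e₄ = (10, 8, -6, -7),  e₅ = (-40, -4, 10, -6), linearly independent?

There are 5 vectors in a 4-dimensional space, so they cannot be linearly independent.

linearly dependent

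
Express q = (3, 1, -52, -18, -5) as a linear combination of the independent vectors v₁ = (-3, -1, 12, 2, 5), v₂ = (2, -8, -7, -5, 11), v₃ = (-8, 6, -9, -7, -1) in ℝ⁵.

q = -3v₁ + v₂ + v₃

Set up the augmented matrix [v₁ | v₂ | v₃ | q] and row-reduce.
Back-substitution yields (c₁, c₂, c₃) = (-3, 1, 1).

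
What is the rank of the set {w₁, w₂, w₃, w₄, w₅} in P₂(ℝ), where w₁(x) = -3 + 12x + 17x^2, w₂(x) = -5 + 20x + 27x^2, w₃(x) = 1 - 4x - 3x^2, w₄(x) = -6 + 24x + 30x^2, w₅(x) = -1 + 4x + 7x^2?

2

Use coordinates relative to {1, x, x^2}.
Row-reduce the 5×3 matrix with these as rows.
The echelon form has 2 nonzero rows, so the rank is 2.
(With 5 elements in a 3-dimensional space the rank is at most 3.)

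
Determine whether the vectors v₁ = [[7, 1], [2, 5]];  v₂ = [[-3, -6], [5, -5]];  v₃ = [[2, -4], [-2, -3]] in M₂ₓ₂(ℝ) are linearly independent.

Write each element as a coordinate vector in ℝ⁴ using {E₁₁, E₁₂, E₂₁, E₂₂}.
Row-reduce the matrix whose columns are v₁, v₂, v₃.
The reduction yields 3 nonzero rows, so the rank is 3.
Since rank = 3 (the number of vectors), the set is linearly independent.

linearly independent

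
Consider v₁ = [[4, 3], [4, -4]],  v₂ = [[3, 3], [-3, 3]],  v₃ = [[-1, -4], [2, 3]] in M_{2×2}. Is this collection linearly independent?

Write each element as a coordinate vector in ℝ⁴ using {E₁₁, E₁₂, E₂₁, E₂₂}.
Place the vectors as rows of a 3×4 matrix and reduce to echelon form.
The reduction yields 3 nonzero rows, so the rank is 3.
Since rank = 3 (the number of vectors), the set is linearly independent.

linearly independent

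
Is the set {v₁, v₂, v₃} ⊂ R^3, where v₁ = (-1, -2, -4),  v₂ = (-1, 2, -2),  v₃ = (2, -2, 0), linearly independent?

The matrix [v₁|v₂|v₃] has determinant 20.
A nonzero determinant means the columns are linearly independent.

linearly independent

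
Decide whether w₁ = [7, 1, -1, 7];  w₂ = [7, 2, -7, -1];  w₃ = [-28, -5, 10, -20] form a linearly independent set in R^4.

Place the vectors as rows of a 3×4 matrix and reduce to echelon form.
The reduction yields 2 nonzero rows, so the rank is 2.
Since rank 2 < 3, the set is linearly dependent.

linearly dependent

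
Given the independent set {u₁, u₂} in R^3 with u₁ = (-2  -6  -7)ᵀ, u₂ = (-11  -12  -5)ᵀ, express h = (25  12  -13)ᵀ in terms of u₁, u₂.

h = 4u₁ - 3u₂

Since u₁, u₂ are independent, the coefficients expressing h are uniquely determined by a linear system.
The system has the unique solution (c₁, c₂) = (4, -3).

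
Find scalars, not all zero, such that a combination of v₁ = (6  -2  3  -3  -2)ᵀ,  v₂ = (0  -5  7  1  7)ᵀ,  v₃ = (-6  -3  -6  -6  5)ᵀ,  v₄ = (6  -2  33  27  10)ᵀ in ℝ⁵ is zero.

Solve the homogeneous system with v₁, v₂, v₃, v₄ as columns by row-reducing the coefficient matrix.
The free variable yields coefficients (2, -3, 3, 1) (any nonzero multiple also works).

2v₁ - 3v₂ + 3v₃ + v₄ = 0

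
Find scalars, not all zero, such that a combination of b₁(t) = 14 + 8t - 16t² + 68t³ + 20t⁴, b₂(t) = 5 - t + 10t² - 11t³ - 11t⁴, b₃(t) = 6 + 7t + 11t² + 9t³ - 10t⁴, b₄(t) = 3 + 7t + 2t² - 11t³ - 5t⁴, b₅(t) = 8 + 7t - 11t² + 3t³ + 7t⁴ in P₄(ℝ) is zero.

Take coordinates with respect to {1, t, …, t⁴}.
Write the vectors as columns of a matrix and find a nonzero vector in its null space.
A generator of the null space is (1, 1, -2, 3, -2).

b₁ + b₂ - 2b₃ + 3b₄ - 2b₅ = 0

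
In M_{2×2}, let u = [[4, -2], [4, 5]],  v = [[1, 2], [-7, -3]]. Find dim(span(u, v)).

Use coordinates relative to {E₁₁, E₁₂, E₂₁, E₂₂}.
Row-reduce the 2×4 matrix with these as rows.
There are 2 pivot columns, so rank = 2.

dim = 2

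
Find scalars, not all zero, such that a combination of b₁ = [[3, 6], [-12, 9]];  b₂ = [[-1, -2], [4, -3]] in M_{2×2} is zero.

b₁ + 3b₂ = 0

Write each element as a vector in ℝ⁴ using {E₁₁, E₁₂, E₂₁, E₂₂}.
Row-reduce the matrix with b₁, b₂ as columns; the null space gives the coefficients.
A generator of the null space is (1, 3).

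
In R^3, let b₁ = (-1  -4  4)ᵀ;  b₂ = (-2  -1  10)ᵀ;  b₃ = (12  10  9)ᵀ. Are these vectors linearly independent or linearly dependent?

Form the 3×3 matrix with these as columns; its determinant is -475.
A nonzero determinant means the columns are linearly independent.

linearly independent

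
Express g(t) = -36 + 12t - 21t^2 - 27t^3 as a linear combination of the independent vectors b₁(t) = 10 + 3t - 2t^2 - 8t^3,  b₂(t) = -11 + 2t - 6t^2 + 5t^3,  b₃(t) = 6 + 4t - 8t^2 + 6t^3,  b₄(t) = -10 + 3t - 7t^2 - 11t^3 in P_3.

g = 3b₁ + 4b₂ - 2b₃ + b₄

Take coordinate vectors relative to {1, t, …, t^3}.
Write g = a₁b₁ + … + a₄b₄ and equate components.
Row-reducing the augmented matrix gives the unique coefficients (a₁, …, a₄) = (3, 4, -2, 1).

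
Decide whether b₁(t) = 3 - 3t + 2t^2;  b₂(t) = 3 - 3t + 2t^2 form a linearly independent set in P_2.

linearly dependent

Take coordinates with respect to the standard basis {1, t, t^2}.
Two of the vectors are equal, giving an immediate dependence.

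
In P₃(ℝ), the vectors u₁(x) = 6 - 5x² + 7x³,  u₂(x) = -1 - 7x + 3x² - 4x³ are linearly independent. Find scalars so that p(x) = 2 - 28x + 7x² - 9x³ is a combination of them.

p = u₁ + 4u₂

Take coordinate vectors relative to {1, x, …, x³}.
Since u₁, u₂ are independent, the coefficients expressing p are uniquely determined by a linear system.
Row-reducing the augmented matrix gives the unique coefficients (c₁, c₂) = (1, 4).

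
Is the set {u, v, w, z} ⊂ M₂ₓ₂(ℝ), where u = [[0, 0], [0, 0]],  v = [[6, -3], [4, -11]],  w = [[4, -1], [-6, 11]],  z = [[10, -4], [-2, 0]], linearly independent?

linearly dependent

Write each element as a coordinate vector in ℝ⁴ using {E₁₁, E₁₂, E₂₁, E₂₂}.
One of the vectors is the zero vector, so the set is linearly dependent.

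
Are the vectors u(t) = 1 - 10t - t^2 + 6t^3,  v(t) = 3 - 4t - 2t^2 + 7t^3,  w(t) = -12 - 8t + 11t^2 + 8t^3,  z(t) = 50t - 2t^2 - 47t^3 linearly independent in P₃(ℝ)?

linearly dependent

Take coordinates with respect to the standard basis {1, t, …, t^3}.
Form the 4×4 matrix with these as columns; its determinant is 0.
A zero determinant means the columns are linearly dependent.
Indeed 3u + 3v + w + z = 0.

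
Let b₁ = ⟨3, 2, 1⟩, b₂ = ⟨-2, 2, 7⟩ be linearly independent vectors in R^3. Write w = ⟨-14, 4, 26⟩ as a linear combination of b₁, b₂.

Write w = α₁b₁ + α₂b₂ and equate components.
Back-substitution yields (α₁, α₂) = (-2, 4).

w = -2b₁ + 4b₂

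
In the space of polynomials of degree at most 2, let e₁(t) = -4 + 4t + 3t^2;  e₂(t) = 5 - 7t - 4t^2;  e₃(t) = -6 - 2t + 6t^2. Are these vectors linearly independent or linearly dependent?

Take coordinates with respect to the standard basis {1, t, t^2}.
Form the 3×3 matrix with these as columns; its determinant is 20.
A nonzero determinant means the columns are linearly independent.

linearly independent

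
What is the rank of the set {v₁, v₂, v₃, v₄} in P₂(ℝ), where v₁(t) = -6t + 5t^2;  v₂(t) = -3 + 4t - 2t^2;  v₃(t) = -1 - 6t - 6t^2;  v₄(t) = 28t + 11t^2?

Represent each element by its coordinate vector in ℝ³.
Row-reduce the 4×3 matrix with these as rows.
Reduction leaves 3 leading entries, giving rank 3.
(With 4 elements in a 3-dimensional space the rank is at most 3.)

rank 3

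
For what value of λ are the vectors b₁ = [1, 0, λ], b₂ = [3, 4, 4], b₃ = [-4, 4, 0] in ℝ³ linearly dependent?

Dependence holds iff the 3×3 matrix [b₁ b₂ b₃] is singular.
Cofactor expansion gives det = 28*λ - 16.
This vanishes exactly when λ = 4/7.

λ = 4/7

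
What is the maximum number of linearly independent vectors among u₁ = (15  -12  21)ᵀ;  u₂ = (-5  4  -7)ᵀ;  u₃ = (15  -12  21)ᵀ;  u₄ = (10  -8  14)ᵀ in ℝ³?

Form the matrix with u₁, u₂, u₃, u₄ as columns and reduce.
Exactly 1 pivot survives; hence the rank is 1.
(With 4 elements in a 3-dimensional space the rank is at most 3.)

1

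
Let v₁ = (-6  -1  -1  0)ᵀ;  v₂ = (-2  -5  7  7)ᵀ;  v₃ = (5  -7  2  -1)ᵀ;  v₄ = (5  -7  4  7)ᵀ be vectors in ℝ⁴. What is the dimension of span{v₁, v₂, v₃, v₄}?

4

Row-reduce the 4×4 matrix with these as rows.
Exactly 4 pivots survive; hence the rank is 4.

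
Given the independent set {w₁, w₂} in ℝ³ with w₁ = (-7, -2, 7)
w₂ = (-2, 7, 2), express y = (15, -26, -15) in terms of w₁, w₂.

Since w₁, w₂ are independent, the coefficients expressing y are uniquely determined by a linear system.
Back-substitution yields (α₁, α₂) = (-1, -4).

y = -w₁ - 4w₂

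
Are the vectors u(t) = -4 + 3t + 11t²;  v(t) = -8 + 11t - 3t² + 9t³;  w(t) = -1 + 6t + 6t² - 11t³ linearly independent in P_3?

Take coordinates with respect to the standard basis {1, t, …, t³}.
Row-reduce the matrix whose columns are u, v, w.
The reduction yields 3 nonzero rows, so the rank is 3.
Since rank = 3 (the number of vectors), the set is linearly independent.

linearly independent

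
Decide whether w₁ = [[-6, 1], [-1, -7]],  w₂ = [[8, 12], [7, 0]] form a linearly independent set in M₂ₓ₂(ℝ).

linearly independent

Take coordinates with respect to the standard basis {E₁₁, E₁₂, E₂₁, E₂₂}.
Row-reduce the matrix whose columns are w₁, w₂.
The reduction yields 2 nonzero rows, so the rank is 2.
Since rank = 2 (the number of vectors), the set is linearly independent.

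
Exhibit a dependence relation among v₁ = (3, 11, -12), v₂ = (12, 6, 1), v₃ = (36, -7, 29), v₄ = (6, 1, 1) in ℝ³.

Write the vectors as columns of a matrix and find a nonzero vector in its null space.
The free variable yields coefficients (2, -2, 1, -3) (any nonzero multiple also works).

2v₁ - 2v₂ + v₃ - 3v₄ = 0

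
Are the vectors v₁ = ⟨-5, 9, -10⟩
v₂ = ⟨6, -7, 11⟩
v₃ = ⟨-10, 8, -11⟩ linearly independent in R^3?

The matrix [v₁|v₂|v₃] has determinant -121.
A nonzero determinant means the columns are linearly independent.

linearly independent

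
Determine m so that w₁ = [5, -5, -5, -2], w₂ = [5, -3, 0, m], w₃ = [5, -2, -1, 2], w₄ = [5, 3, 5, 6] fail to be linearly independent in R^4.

Place the vectors as rows of a 4×4 matrix; dependence ⇔ determinant zero.
Expanding, det = 100 - 10*m.
This vanishes exactly when m = 10.

m = 10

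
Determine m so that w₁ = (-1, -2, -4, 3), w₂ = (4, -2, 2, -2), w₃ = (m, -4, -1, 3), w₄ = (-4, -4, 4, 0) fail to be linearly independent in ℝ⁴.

m = -14/3

The vectors are dependent exactly when the determinant of the matrix with rows w₁, w₂, w₃, w₄ vanishes.
Expanding, det = -48*m - 224.
Solving -48*m - 224 = 0 yields m = -14/3.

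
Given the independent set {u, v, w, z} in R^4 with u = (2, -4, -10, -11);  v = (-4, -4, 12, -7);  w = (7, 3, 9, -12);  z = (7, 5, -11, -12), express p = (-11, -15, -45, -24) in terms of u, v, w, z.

Write p = a₁u + … + a₄z and equate components.
Row-reducing the augmented matrix gives the unique coefficients (a₁, …, a₄) = (2, 2, -3, 2).

p = 2u + 2v - 3w + 2z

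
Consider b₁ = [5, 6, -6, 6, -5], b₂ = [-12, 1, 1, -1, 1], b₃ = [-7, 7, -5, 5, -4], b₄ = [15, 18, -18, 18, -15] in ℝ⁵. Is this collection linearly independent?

Place the vectors as rows of a 4×5 matrix and reduce to echelon form.
The reduction yields 2 nonzero rows, so the rank is 2.
Since rank 2 < 4, the set is linearly dependent.
Indeed b₁ + b₂ - b₃ = 0.

linearly dependent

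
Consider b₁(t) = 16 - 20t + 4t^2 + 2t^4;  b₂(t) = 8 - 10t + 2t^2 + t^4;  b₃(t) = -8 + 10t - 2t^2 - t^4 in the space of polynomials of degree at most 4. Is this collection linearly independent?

Take coordinates with respect to the standard basis {1, t, …, t^4}.
Place the vectors as rows of a 3×5 matrix and reduce to echelon form.
The reduction yields 1 nonzero row, so the rank is 1.
Since rank 1 < 3, the set is linearly dependent.
Indeed b₁ - 2b₂ = 0.

linearly dependent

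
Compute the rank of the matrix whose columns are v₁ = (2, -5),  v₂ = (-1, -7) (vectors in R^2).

rank 2

Put the 2×2 matrix [v₁|v₂] into echelon form.
The echelon form has 2 nonzero rows, so the rank is 2.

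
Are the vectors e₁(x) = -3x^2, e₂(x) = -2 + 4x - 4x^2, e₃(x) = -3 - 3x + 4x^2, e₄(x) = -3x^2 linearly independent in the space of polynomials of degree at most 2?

linearly dependent

Take coordinates with respect to the standard basis {1, x, x^2}.
There are 4 vectors in a 3-dimensional space, so they cannot be linearly independent.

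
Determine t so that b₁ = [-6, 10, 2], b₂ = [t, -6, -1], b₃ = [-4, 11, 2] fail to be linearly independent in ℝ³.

t = 1

Place the vectors as rows of a 3×3 matrix; dependence ⇔ determinant zero.
Cofactor expansion gives det = 2*t - 2.
This vanishes exactly when t = 1.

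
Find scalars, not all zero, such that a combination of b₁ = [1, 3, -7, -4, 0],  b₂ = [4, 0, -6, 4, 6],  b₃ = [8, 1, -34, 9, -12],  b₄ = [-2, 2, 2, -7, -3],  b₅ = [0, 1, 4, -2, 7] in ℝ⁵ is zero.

Solve the homogeneous system with b₁, b₂, b₃, b₄, b₅ as columns by row-reducing the coefficient matrix.
The free variable yields coefficients (2, 1, -1, -1, -3) (any nonzero multiple also works).

2b₁ + b₂ - b₃ - b₄ - 3b₅ = 0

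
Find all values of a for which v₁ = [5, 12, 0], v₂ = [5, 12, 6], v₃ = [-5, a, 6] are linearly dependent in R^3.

a = -12

Dependence holds iff the 3×3 matrix [v₁ v₂ v₃] is singular.
The determinant works out to -30*a - 360.
Solving -30*a - 360 = 0 yields a = -12.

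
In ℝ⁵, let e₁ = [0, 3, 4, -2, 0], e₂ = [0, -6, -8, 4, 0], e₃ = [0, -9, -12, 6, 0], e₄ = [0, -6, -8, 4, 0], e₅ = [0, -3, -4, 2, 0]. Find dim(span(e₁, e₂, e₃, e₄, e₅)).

dim = 1

Row-reduce the 5×5 matrix with these as rows.
Reduction leaves 1 leading entry, giving rank 1.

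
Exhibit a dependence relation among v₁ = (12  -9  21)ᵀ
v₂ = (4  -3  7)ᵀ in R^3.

Write the vectors as columns of a matrix and find a nonzero vector in its null space.
The free variable yields coefficients (1, -3) (any nonzero multiple also works).

v₁ - 3v₂ = 0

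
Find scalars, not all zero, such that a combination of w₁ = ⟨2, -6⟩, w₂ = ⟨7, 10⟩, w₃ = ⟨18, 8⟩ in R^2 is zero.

Row-reduce the matrix with w₁, w₂, w₃ as columns; the null space gives the coefficients.
A generator of the null space is (2, 2, -1).

2w₁ + 2w₂ - w₃ = 0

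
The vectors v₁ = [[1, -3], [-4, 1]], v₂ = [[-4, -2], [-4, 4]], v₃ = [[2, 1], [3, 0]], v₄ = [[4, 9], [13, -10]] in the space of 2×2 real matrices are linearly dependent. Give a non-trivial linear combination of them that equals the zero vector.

2v₁ + 2v₂ + v₃ + v₄ = 0

Take coordinates with respect to {E₁₁, E₁₂, E₂₁, E₂₂}.
Row-reduce the matrix with v₁, v₂, v₃, v₄ as columns; the null space gives the coefficients.
A generator of the null space is (2, 2, 1, 1).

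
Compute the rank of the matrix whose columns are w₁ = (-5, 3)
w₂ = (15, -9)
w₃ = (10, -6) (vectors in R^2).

rank 1

Form the matrix with w₁, w₂, w₃ as columns and reduce.
Reduction leaves 1 leading entry, giving rank 1.
(With 3 elements in a 2-dimensional space the rank is at most 2.)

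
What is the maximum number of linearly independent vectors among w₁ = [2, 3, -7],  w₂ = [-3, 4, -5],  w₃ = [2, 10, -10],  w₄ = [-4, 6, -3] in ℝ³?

Form the matrix with w₁, w₂, w₃, w₄ as columns and reduce.
The echelon form has 3 nonzero rows, so the rank is 3.
(With 4 elements in a 3-dimensional space the rank is at most 3.)

3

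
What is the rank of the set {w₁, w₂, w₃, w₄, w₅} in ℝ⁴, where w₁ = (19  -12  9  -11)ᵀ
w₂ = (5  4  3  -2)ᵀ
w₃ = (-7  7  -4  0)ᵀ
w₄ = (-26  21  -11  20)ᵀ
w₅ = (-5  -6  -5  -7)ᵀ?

rank 3

Form the matrix with w₁, w₂, w₃, w₄, w₅ as columns and reduce.
Exactly 3 pivots survive; hence the rank is 3.
(With 5 elements in a 4-dimensional space the rank is at most 4.)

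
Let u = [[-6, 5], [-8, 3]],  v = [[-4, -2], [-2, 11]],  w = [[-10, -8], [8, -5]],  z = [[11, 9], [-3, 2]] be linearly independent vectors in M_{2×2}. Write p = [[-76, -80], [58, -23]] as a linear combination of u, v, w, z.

p = -2u + v + 4w - 4z

Identify each element with its coordinate vector in ℝ⁴ via {E₁₁, E₁₂, E₂₁, E₂₂}.
Solve the system with u, v, w, z as columns and p as the right-hand side.
Row-reducing the augmented matrix gives the unique coefficients (a₁, …, a₄) = (-2, 1, 4, -4).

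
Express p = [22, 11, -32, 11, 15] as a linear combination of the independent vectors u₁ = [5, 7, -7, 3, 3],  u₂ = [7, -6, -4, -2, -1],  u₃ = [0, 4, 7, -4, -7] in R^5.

p = 3u₁ + u₂ - u₃

Solve the system with u₁, u₂, u₃ as columns and p as the right-hand side.
Back-substitution yields (c₁, c₂, c₃) = (3, 1, -1).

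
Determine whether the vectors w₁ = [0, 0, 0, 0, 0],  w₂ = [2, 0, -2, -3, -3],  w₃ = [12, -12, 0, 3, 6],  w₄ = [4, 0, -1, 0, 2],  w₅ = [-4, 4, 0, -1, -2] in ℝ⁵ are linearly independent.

One of the vectors is the zero vector, so the set is linearly dependent.

linearly dependent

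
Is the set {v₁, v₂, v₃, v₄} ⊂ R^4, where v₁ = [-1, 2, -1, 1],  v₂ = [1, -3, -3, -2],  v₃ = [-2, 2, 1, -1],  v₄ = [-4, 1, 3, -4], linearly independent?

Form the 4×4 matrix with these as columns; its determinant is 24.
A nonzero determinant means the columns are linearly independent.

linearly independent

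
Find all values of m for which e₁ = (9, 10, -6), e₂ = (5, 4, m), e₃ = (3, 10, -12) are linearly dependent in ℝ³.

Dependence holds iff the 3×3 matrix [e₁ e₂ e₃] is singular.
Expanding, det = -60*m - 60.
This vanishes exactly when m = -1.

m = -1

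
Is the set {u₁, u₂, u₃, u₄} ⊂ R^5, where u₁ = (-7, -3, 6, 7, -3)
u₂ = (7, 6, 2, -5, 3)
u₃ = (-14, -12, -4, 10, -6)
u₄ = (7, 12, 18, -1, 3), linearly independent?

One vector is a scalar multiple of another, so the set is dependent.

linearly dependent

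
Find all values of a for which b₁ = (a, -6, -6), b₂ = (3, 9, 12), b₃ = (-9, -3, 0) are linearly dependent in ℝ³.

a = -6

The vectors are dependent exactly when the determinant of the matrix with rows b₁, b₂, b₃ vanishes.
The determinant works out to 36*a + 216.
Setting this to zero gives a = -6.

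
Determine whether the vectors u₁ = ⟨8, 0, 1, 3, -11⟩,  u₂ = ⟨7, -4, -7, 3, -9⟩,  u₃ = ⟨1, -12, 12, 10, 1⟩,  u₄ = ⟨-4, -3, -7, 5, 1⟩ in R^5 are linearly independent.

linearly independent

Row-reduce the matrix whose columns are u₁, u₂, u₃, u₄.
The reduction yields 4 nonzero rows, so the rank is 4.
Since rank = 4 (the number of vectors), the set is linearly independent.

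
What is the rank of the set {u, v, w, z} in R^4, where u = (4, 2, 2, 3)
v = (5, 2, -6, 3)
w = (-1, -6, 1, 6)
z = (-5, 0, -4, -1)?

Put the 4×4 matrix [u|v|w|z] into echelon form.
The echelon form has 4 nonzero rows, so the rank is 4.

4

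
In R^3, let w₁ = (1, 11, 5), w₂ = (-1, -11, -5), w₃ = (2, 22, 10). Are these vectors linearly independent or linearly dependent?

linearly dependent

Row-reduce the matrix whose columns are w₁, w₂, w₃.
The reduction yields 1 nonzero row, so the rank is 1.
Since rank 1 < 3, the set is linearly dependent.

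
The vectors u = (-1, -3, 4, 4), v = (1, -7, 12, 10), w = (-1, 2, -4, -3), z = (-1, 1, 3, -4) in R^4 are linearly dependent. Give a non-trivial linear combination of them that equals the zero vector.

Solve the homogeneous system with u, v, w, z as columns by row-reducing the coefficient matrix.
One solution (up to scaling) is (1, -1, -2, 0).

u - v - 2w = 0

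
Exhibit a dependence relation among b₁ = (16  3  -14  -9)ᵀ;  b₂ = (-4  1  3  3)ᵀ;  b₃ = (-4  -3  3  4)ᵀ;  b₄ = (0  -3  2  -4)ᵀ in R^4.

b₁ + 3b₂ + b₃ + b₄ = 0

Set up α₁b₁ + … + α₄b₄ = 0 and solve the homogeneous system.
The free variable yields coefficients (1, 3, 1, 1) (any nonzero multiple also works).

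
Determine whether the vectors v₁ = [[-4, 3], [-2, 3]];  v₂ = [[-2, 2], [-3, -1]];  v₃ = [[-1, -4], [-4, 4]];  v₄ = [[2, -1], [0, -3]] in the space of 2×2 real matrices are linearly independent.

linearly independent

Take coordinates with respect to the standard basis {E₁₁, E₁₂, E₂₁, E₂₂}.
The matrix [v₁|v₂|v₃|v₄] has determinant 4.
A nonzero determinant means the columns are linearly independent.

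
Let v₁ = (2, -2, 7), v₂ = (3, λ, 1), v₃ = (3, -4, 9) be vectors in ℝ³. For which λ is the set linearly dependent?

λ = -28/3

Dependence holds iff the 3×3 matrix [v₁ v₂ v₃] is singular.
The determinant works out to -3*λ - 28.
This vanishes exactly when λ = -28/3.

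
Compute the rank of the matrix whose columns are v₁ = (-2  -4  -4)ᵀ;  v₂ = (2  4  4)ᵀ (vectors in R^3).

Row-reduce the 2×3 matrix with these as rows.
There is 1 pivot column, so rank = 1.

rank 1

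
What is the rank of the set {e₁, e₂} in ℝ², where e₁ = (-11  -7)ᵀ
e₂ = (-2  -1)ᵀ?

Row-reduce the 2×2 matrix with these as rows.
There are 2 pivot columns, so rank = 2.

rank 2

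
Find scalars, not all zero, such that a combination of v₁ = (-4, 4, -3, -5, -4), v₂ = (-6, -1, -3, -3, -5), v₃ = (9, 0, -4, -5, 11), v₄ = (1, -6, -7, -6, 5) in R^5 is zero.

Row-reduce the matrix with v₁, v₂, v₃, v₄ as columns; the null space gives the coefficients.
One solution (up to scaling) is (1, -2, -1, 1).

v₁ - 2v₂ - v₃ + v₄ = 0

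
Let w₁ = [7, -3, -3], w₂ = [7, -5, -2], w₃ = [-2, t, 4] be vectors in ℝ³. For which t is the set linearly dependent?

The vectors are dependent exactly when the determinant of the matrix with rows w₁, w₂, w₃ vanishes.
Cofactor expansion gives det = -7*t - 38.
Setting this to zero gives t = -38/7.

t = -38/7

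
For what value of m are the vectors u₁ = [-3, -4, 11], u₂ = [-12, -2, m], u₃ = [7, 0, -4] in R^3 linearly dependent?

m = 23/2

The vectors are dependent exactly when the determinant of the matrix with rows u₁, u₂, u₃ vanishes.
Expanding, det = 322 - 28*m.
Setting this to zero gives m = 23/2.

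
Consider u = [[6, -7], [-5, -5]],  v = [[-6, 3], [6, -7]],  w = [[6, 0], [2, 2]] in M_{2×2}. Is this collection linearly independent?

Write each element as a coordinate vector in ℝ⁴ using {E₁₁, E₁₂, E₂₁, E₂₂}.
Place the vectors as rows of a 3×4 matrix and reduce to echelon form.
The reduction yields 3 nonzero rows, so the rank is 3.
Since rank = 3 (the number of vectors), the set is linearly independent.

linearly independent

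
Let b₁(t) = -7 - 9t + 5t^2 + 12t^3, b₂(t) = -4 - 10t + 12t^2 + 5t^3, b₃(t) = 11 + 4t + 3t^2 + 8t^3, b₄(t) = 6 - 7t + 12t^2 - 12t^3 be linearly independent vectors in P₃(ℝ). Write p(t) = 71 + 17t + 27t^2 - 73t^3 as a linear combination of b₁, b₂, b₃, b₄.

p = -3b₁ - b₂ + 2b₃ + 4b₄

Work in coordinates with respect to the standard basis {1, t, …, t^3}.
Set up the augmented matrix [b₁ | b₂ | b₃ | b₄ | p] and row-reduce.
The system has the unique solution (a₁, …, a₄) = (-3, -1, 2, 4).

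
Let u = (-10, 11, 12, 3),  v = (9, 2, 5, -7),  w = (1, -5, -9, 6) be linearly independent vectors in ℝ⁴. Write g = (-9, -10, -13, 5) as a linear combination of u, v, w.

Set up the augmented matrix [u | v | w | g] and row-reduce.
The system has the unique solution (α₁, α₂, α₃) = (-1, -2, -1).

g = -u - 2v - w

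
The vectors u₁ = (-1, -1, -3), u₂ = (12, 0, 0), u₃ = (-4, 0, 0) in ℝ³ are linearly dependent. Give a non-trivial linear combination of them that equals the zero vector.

Write the vectors as columns of a matrix and find a nonzero vector in its null space.
One solution (up to scaling) is (0, 1, 3).

u₂ + 3u₃ = 0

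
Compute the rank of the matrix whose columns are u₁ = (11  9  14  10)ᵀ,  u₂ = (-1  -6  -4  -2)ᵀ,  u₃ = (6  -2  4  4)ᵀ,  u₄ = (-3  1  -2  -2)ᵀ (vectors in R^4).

Form the matrix with u₁, u₂, u₃, u₄ as columns and reduce.
The echelon form has 2 nonzero rows, so the rank is 2.

2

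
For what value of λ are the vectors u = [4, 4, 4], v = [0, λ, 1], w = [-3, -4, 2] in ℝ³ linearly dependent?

λ = -1/5

The set is linearly dependent precisely when det[u; v; w] = 0.
Cofactor expansion gives det = 20*λ + 4.
Solving 20*λ + 4 = 0 yields λ = -1/5.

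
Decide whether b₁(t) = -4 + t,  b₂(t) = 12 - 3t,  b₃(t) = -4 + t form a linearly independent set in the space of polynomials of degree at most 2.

linearly dependent

Write each element as a coordinate vector in ℝ³ using {1, t, t²}.
Place the vectors as rows of a 3×3 matrix and reduce to echelon form.
The reduction yields 1 nonzero row, so the rank is 1.
Since rank 1 < 3, the set is linearly dependent.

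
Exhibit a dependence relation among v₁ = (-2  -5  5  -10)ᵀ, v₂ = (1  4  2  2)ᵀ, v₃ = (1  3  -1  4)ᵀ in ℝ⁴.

v₁ - v₂ + 3v₃ = 0

Solve the homogeneous system with v₁, v₂, v₃ as columns by row-reducing the coefficient matrix.
The free variable yields coefficients (1, -1, 3) (any nonzero multiple also works).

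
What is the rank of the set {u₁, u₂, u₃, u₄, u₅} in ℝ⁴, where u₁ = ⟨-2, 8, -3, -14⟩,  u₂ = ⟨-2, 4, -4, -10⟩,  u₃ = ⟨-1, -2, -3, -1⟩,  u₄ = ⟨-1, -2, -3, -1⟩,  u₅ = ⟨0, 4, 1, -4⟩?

Apply Gaussian elimination to the matrix whose rows are u₁, u₂, u₃, u₄, u₅.
Exactly 2 pivots survive; hence the rank is 2.
(With 5 elements in a 4-dimensional space the rank is at most 4.)

rank 2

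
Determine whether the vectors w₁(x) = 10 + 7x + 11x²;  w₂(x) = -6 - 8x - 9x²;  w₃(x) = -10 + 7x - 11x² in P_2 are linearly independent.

Write each element as a coordinate vector in ℝ³ using {1, x, x²}.
The matrix [w₁|w₂|w₃] has determinant 336.
A nonzero determinant means the columns are linearly independent.

linearly independent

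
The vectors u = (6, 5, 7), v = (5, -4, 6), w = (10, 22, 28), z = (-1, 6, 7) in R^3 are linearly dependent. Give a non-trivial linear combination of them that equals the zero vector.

Row-reduce the matrix with u, v, w, z as columns; the null space gives the coefficients.
A generator of the null space is (2, 0, -1, 2).

2u - w + 2z = 0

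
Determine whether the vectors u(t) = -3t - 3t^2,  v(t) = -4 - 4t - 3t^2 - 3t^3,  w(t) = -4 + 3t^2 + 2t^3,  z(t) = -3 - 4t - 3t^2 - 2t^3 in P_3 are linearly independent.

linearly independent

Take coordinates with respect to the standard basis {1, t, …, t^3}.
Place the vectors as rows of a 4×4 matrix and reduce to echelon form.
The reduction yields 4 nonzero rows, so the rank is 4.
Since rank = 4 (the number of vectors), the set is linearly independent.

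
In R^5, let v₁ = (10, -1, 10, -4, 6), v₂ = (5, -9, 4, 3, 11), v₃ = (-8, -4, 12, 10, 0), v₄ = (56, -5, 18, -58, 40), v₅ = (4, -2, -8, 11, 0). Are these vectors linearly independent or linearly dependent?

linearly dependent

Row-reduce the matrix whose columns are v₁, v₂, v₃, v₄, v₅.
The reduction yields 4 nonzero rows, so the rank is 4.
Since rank 4 < 5, the set is linearly dependent.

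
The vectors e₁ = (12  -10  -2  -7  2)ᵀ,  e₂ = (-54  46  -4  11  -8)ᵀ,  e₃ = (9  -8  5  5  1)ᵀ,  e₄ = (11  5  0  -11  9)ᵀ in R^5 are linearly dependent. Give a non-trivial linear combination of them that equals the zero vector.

3e₁ + e₂ + 2e₃ = 0

Write the vectors as columns of a matrix and find a nonzero vector in its null space.
A generator of the null space is (3, 1, 2, 0).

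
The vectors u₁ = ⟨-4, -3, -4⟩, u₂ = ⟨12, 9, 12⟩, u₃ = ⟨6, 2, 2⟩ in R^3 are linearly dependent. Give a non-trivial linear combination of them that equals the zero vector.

Set up α₁u₁ + … + α₃u₃ = 0 and solve the homogeneous system.
The free variable yields coefficients (3, 1, 0) (any nonzero multiple also works).

3u₁ + u₂ = 0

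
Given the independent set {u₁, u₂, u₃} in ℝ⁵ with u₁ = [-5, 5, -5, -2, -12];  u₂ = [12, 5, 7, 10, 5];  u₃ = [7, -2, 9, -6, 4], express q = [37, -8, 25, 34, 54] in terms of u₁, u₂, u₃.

Write q = a₁u₁ + … + a₃u₃ and equate components.
Back-substitution yields (a₁, a₂, a₃) = (-4, 2, -1).

q = -4u₁ + 2u₂ - u₃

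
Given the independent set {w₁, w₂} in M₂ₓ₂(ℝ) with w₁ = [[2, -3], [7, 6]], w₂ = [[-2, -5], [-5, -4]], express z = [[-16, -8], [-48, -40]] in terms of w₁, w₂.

Work in coordinates with respect to the standard basis {E₁₁, E₁₂, E₂₁, E₂₂}.
Write z = α₁w₁ + α₂w₂ and equate components.
The system has the unique solution (α₁, α₂) = (-4, 4).

z = -4w₁ + 4w₂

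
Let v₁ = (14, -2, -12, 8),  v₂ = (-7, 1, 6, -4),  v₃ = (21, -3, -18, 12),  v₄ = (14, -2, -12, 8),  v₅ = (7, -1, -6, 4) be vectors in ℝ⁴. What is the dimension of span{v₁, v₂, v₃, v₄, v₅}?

Put the 4×5 matrix [v₁|v₂|v₃|v₄|v₅] into echelon form.
Exactly 1 pivot survives; hence the rank is 1.
(With 5 elements in a 4-dimensional space the rank is at most 4.)

1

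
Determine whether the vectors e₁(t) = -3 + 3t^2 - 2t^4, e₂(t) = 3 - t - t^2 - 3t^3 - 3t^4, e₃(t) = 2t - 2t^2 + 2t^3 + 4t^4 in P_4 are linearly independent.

Write each element as a coordinate vector in ℝ⁵ using {1, t, …, t^4}.
Place the vectors as rows of a 3×5 matrix and reduce to echelon form.
The reduction yields 3 nonzero rows, so the rank is 3.
Since rank = 3 (the number of vectors), the set is linearly independent.

linearly independent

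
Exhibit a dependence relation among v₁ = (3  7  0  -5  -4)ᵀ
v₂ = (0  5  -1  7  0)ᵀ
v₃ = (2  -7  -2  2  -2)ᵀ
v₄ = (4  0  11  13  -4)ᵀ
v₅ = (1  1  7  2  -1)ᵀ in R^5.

Set up α₁v₁ + … + α₅v₅ = 0 and solve the homogeneous system.
The free variable yields coefficients (0, 1, 1, -1, 2) (any nonzero multiple also works).

v₂ + v₃ - v₄ + 2v₅ = 0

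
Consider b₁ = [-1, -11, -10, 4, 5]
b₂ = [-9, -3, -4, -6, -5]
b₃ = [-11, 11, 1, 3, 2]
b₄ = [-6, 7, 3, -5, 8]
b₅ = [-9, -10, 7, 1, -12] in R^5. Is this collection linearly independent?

linearly independent

Form the 5×5 matrix with these as columns; its determinant is -378608.
A nonzero determinant means the columns are linearly independent.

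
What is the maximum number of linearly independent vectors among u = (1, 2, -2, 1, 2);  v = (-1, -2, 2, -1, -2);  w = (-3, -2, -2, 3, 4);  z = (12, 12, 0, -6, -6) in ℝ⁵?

2

Form the matrix with u, v, w, z as columns and reduce.
The echelon form has 2 nonzero rows, so the rank is 2.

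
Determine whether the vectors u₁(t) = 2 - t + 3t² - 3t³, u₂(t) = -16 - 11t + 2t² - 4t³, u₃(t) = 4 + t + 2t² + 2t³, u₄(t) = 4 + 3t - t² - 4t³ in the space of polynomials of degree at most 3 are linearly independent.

Take coordinates with respect to the standard basis {1, t, …, t³}.
Form the 4×4 matrix with these as columns; its determinant is 0.
A zero determinant means the columns are linearly dependent.
Indeed 2u₁ - u₂ - 3u₃ - 2u₄ = 0.

linearly dependent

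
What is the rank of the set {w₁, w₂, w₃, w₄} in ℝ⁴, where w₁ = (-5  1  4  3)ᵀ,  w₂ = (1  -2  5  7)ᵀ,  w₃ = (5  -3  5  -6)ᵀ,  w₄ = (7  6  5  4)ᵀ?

Row-reduce the 4×4 matrix with these as rows.
There are 4 pivot columns, so rank = 4.

4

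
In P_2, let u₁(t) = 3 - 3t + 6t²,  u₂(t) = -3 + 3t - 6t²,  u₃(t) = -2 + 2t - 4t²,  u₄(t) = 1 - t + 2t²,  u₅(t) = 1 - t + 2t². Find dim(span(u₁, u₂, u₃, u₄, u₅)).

Pass to coordinate vectors with respect to the basis {1, t, t²}.
Form the matrix with u₁, u₂, u₃, u₄, u₅ as columns and reduce.
The echelon form has 1 nonzero row, so the rank is 1.
(With 5 elements in a 3-dimensional space the rank is at most 3.)

dim = 1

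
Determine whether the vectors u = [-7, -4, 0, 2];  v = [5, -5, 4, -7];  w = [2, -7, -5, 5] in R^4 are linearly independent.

linearly independent

Row-reduce the matrix whose columns are u, v, w.
The reduction yields 3 nonzero rows, so the rank is 3.
Since rank = 3 (the number of vectors), the set is linearly independent.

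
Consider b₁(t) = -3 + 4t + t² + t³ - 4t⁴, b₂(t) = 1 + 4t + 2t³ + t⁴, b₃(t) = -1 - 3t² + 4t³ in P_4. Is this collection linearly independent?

Take coordinates with respect to the standard basis {1, t, …, t⁴}.
Place the vectors as rows of a 3×5 matrix and reduce to echelon form.
The reduction yields 3 nonzero rows, so the rank is 3.
Since rank = 3 (the number of vectors), the set is linearly independent.

linearly independent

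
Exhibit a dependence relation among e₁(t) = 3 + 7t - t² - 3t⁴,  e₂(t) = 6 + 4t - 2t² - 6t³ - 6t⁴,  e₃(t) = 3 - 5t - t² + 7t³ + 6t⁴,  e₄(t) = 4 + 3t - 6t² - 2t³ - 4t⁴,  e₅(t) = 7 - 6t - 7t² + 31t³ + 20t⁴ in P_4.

2e₁ - 2e₂ + 3e₃ + e₄ - e₅ = 0

Write each element as a vector in ℝ⁵ using {1, t, …, t⁴}.
Solve the homogeneous system with e₁, e₂, e₃, e₄, e₅ as columns by row-reducing the coefficient matrix.
A generator of the null space is (2, -2, 3, 1, -1).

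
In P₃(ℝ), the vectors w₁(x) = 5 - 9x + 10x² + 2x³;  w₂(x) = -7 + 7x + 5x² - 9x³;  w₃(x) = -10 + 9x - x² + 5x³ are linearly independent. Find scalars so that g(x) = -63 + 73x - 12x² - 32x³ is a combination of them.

Take coordinate vectors relative to {1, x, …, x³}.
Solve the system with w₁, w₂, w₃ as columns and g as the right-hand side.
Back-substitution yields (α₁, α₂, α₃) = (-3, 4, 2).

g = -3w₁ + 4w₂ + 2w₃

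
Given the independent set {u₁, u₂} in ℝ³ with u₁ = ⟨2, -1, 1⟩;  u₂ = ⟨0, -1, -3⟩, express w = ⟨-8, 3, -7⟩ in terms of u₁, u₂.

w = -4u₁ + u₂

Set up the augmented matrix [u₁ | u₂ | w] and row-reduce.
Back-substitution yields (α₁, α₂) = (-4, 1).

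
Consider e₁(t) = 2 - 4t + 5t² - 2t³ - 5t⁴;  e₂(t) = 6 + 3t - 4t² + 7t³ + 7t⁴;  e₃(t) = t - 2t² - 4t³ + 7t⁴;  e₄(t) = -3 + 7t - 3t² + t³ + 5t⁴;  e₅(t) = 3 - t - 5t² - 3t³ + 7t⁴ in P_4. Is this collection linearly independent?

linearly independent

Take coordinates with respect to the standard basis {1, t, …, t⁴}.
Row-reduce the matrix whose columns are e₁, e₂, e₃, e₄, e₅.
The reduction yields 5 nonzero rows, so the rank is 5.
Since rank = 5 (the number of vectors), the set is linearly independent.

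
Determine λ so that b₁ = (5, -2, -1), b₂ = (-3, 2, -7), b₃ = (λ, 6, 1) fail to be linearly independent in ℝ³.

λ = -29/2

Place the vectors as rows of a 3×3 matrix; dependence ⇔ determinant zero.
The determinant works out to 16*λ + 232.
Setting this to zero gives λ = -29/2.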